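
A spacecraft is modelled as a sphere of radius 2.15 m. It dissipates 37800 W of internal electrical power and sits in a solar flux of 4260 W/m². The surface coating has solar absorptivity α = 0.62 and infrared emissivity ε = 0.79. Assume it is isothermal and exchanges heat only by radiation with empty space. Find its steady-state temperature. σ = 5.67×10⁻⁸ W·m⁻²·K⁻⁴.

At steady state, absorbed solar power + internal power = radiated power.
Absorbed: α·S·A_cross = 0.62·4260·14.52 = 38360 W (cross-section πr²).
Total input = 38360 + 37800 = 76160 W.
Radiated: εσ·A_surf·T⁴ with A_surf = 4πr² = 58.09 m².
T⁴ = 76160/(0.79·5.67×10⁻⁸·58.09) = 2.927×10¹⁰ K⁴.

T ≈ 414 K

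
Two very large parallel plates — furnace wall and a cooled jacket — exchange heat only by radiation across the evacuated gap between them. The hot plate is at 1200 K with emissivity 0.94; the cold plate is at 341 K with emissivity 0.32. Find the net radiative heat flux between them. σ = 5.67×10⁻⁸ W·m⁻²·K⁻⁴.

For two infinite grey parallel plates, q = σ(T₁⁴ − T₂⁴)/(1/ε₁ + 1/ε₂ − 1).
T₁⁴ − T₂⁴ = 2.074×10¹² − 1.352×10¹⁰ = 2.060×10¹² K⁴.
1/ε₁ + 1/ε₂ − 1 = 1.064 + 3.125 − 1 = 3.189.
q = 5.67×10⁻⁸ × 2.060×10¹² / 3.189.

q ≈ 36600 W/m²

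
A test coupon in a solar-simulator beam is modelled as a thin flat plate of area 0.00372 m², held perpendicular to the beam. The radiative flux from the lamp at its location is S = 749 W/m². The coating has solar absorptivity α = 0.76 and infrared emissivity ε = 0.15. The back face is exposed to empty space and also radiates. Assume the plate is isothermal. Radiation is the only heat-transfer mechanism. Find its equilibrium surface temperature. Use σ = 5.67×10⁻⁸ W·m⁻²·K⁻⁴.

T ≈ 428 K

At equilibrium, absorbed power = emitted power.
Absorbing cross-section = A = 0.003720 m²; emitting surface = 2A = 0.007440 m² (ratio 2).
αS·A_cross = εσ·A_surf·T⁴  ⇒  T⁴ = αS/(ε·2σ).
T⁴ = 0.760·749/(0.15·2·5.67×10⁻⁸) = 3.347×10¹⁰ K⁴.
T = (3.347×10¹⁰)^(1/4).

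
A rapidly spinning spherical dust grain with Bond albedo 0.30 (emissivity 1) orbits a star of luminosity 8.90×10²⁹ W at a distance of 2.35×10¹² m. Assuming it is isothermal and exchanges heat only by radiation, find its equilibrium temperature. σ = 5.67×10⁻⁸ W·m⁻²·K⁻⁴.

T ≈ 446 K

First find the stellar flux at distance d: S = L/(4πd²) = 8.90×10²⁹/(4π·(2.35×10¹²)²) = 12820 W/m².
For an isothermal sphere, absorbed (1−a)S·πr² = emitted σ·4πr²·T⁴, so T⁴ = (1−a)S/(4σ).
T⁴ = 0.700·12820/(4·5.67×10⁻⁸) = 3.958×10¹⁰ K⁴.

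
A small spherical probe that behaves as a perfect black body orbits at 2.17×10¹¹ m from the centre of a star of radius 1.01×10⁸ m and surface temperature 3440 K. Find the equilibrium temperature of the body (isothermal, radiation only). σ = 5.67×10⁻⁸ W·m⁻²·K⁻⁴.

The star's surface emits σT_*⁴; at distance d the flux is S = σT_*⁴(R_*/d)².
S = 5.67×10⁻⁸·(3440)⁴·(1.01×10⁸/2.17×10¹¹)² = 1.720 W/m².
For an isothermal sphere T⁴ = (1−a)S/(4σ) = 7.584×10⁶ K⁴.

T ≈ 52.5 K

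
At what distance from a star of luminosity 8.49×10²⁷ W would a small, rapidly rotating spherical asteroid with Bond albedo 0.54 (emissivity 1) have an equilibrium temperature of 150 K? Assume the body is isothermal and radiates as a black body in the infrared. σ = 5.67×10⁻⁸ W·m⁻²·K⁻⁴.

For an isothermal black-emitting sphere, (1−a)S·πr² = σ·4πr²·T⁴ ⇒ S = 4σT⁴/(1−a).
S = 4·5.67×10⁻⁸·(150)⁴/0.460 = 249.6 W/m².
Flux falls as S = L/(4πd²), so d = √(L/(4πS)) = √(8.49×10²⁷/(4π·249.6)).

d ≈ 1.65×10¹² m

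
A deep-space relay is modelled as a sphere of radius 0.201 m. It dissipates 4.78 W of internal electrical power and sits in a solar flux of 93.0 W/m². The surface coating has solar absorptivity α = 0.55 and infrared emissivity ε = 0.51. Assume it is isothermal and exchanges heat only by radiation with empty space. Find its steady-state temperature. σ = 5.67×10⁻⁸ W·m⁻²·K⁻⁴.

At steady state, absorbed solar power + internal power = radiated power.
Absorbed: α·S·A_cross = 0.55·93.0·0.1269 = 6.492 W (cross-section πr²).
Total input = 6.492 + 4.78 = 11.27 W.
Radiated: εσ·A_surf·T⁴ with A_surf = 4πr² = 0.5077 m².
T⁴ = 11.27/(0.51·5.67×10⁻⁸·0.5077) = 7.678×10⁸ K⁴.

T ≈ 166 K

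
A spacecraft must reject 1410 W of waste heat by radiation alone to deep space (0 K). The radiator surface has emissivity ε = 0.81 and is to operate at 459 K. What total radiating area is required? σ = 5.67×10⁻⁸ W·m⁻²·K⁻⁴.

P = εσA T⁴ ⇒ A = P/(εσT⁴).
T⁴ = 4.439×10¹⁰ K⁴.
A = 1410/(0.81 × 5.67×10⁻⁸ × 4.439×10¹⁰).

A ≈ 0.692 m²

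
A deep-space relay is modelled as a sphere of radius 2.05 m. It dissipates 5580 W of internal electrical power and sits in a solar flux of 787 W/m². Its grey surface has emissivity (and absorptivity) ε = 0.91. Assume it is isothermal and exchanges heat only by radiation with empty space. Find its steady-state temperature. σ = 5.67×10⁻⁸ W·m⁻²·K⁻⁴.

At steady state, absorbed solar power + internal power = radiated power.
Absorbed: α·S·A_cross = 0.91·787·13.20 = 9455 W (cross-section πr²).
Total input = 9455 + 5580 = 15040 W.
Radiated: εσ·A_surf·T⁴ with A_surf = 4πr² = 52.81 m².
T⁴ = 15040/(0.91·5.67×10⁻⁸·52.81) = 5.518×10⁹ K⁴.

T ≈ 273 K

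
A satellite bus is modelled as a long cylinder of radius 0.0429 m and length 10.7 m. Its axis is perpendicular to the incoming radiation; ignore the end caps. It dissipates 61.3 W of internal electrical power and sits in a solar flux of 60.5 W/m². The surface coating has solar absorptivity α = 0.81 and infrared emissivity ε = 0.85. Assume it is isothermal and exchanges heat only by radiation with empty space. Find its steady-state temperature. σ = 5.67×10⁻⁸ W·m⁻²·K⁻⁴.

T ≈ 166 K

At steady state, absorbed solar power + internal power = radiated power.
Absorbed: α·S·A_cross = 0.81·60.5·0.9181 = 44.99 W (cross-section 2rL).
Total input = 44.99 + 61.3 = 106.3 W.
Radiated: εσ·A_surf·T⁴ with A_surf = 2πrL = 2.884 m².
T⁴ = 106.3/(0.85·5.67×10⁻⁸·2.884) = 7.647×10⁸ K⁴.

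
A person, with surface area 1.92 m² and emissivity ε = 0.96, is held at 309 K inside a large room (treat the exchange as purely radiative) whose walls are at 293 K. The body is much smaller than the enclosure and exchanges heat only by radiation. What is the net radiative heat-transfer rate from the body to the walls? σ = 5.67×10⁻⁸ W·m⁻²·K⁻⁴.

For a small grey body in a large enclosure: P_net = εσA(T_body⁴ − T_wall⁴).
A = 1.92 m²; T_body⁴ − T_wall⁴ = 9.117×10⁹ − 7.370×10⁹ = 1.747×10⁹ K⁴.
|P_net| = 0.96·5.67×10⁻⁸·1.920·1.747×10⁹.

P_net ≈ 183 W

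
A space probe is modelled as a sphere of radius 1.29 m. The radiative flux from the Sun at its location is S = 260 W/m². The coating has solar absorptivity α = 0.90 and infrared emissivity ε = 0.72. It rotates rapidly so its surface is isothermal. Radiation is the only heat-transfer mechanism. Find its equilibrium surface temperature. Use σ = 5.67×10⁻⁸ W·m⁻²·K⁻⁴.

T ≈ 195 K

At equilibrium, absorbed power = emitted power.
Absorbing cross-section = πr² = 5.228 m²; emitting surface = 4πr² = 20.91 m² (ratio 4).
αS·A_cross = εσ·A_surf·T⁴  ⇒  T⁴ = αS/(ε·4σ).
T⁴ = 0.900·260/(0.72·4·5.67×10⁻⁸) = 1.433×10⁹ K⁴.
T = (1.433×10⁹)^(1/4).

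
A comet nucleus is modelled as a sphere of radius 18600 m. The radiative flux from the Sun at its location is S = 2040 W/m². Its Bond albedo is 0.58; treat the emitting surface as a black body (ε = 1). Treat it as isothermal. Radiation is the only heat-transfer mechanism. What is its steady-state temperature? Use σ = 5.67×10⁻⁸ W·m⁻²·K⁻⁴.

T ≈ 248 K

At equilibrium, absorbed power = emitted power.
Absorbing cross-section = πr² = 1.087×10⁹ m²; emitting surface = 4πr² = 4.347×10⁹ m² (ratio 4).
(1−a)S·A_cross = εσ·A_surf·T⁴  ⇒  T⁴ = (1−a)S/(4σ).
T⁴ = 0.420·2040/(4·5.67×10⁻⁸) = 3.778×10⁹ K⁴.
T = (3.778×10⁹)^(1/4).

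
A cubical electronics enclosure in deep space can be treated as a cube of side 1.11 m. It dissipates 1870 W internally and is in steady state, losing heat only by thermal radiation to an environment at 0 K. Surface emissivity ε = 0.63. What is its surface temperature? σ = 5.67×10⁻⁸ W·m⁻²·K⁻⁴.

T ≈ 290 K

Steady state: internal power = radiated power, P = εσA T⁴.
Radiating area A = 6L² = 7.393 m².
T⁴ = P/(εσA) = 1870/(0.63·5.67×10⁻⁸·7.393) = 7.081×10⁹ K⁴.
T = (7.081×10⁹)^(1/4).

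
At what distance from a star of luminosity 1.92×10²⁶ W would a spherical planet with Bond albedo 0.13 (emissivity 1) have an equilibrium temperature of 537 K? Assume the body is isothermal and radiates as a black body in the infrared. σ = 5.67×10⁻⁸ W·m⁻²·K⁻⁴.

d ≈ 2.65×10¹⁰ m

For an isothermal black-emitting sphere, (1−a)S·πr² = σ·4πr²·T⁴ ⇒ S = 4σT⁴/(1−a).
S = 4·5.67×10⁻⁸·(537)⁴/0.870 = 21680 W/m².
Flux falls as S = L/(4πd²), so d = √(L/(4πS)) = √(1.92×10²⁶/(4π·21680)).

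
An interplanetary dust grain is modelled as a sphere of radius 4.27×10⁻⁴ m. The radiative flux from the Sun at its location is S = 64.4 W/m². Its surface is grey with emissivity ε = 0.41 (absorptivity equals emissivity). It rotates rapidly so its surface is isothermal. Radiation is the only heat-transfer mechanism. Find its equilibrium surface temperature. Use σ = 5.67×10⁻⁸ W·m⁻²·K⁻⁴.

T ≈ 130 K

At equilibrium, absorbed power = emitted power.
Absorbing cross-section = πr² = 5.728×10⁻⁷ m²; emitting surface = 4πr² = 2.291×10⁻⁶ m² (ratio 4).
εS·A_cross = εσ·A_surf·T⁴  ⇒  T⁴ = S/(4σ)   (ε cancels).
T⁴ = 64.4/(4·5.67×10⁻⁸) = 2.840×10⁸ K⁴.
T = (2.840×10⁸)^(1/4).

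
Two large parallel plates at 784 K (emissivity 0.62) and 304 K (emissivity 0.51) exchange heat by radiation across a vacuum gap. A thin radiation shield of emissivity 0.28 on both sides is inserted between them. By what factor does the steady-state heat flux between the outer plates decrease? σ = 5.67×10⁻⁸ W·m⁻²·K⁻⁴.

Without shield: q₀ = σΔ(T⁴)/(1/ε₁+1/ε₂−1) with denominator 2.574.
With shield the two gaps are in series; the resistances add: (1/ε₁+1/ε_s−1)+(1/ε_s+1/ε₂−1) = 4.184+4.532 = 8.717.
Heat-flux ratio q₀/q = 8.717/2.574.

factor ≈ 3.39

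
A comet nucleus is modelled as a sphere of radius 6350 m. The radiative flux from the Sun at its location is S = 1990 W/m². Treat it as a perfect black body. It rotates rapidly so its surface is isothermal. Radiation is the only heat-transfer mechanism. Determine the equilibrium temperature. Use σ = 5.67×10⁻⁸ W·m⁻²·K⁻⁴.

At equilibrium, absorbed power = emitted power.
Absorbing cross-section = πr² = 1.267×10⁸ m²; emitting surface = 4πr² = 5.067×10⁸ m² (ratio 4).
S·A_cross = εσ·A_surf·T⁴  ⇒  T⁴ = S/(4σ).
T⁴ = 1.00·1990/(4·5.67×10⁻⁸) = 8.774×10⁹ K⁴.
T = (8.774×10⁹)^(1/4).

T ≈ 306 K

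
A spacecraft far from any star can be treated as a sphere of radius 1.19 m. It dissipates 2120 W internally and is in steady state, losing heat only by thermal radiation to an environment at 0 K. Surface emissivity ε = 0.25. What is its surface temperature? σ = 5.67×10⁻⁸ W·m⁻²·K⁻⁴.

T ≈ 303 K

Steady state: internal power = radiated power, P = εσA T⁴.
Radiating area A = 4πr² = 17.80 m².
T⁴ = P/(εσA) = 2120/(0.25·5.67×10⁻⁸·17.80) = 8.404×10⁹ K⁴.
T = (8.404×10⁹)^(1/4).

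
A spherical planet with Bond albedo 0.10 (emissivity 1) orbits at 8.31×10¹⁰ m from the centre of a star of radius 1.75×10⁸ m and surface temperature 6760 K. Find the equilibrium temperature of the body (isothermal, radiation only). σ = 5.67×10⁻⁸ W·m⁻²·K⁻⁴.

T ≈ 214 K

The star's surface emits σT_*⁴; at distance d the flux is S = σT_*⁴(R_*/d)².
S = 5.67×10⁻⁸·(6760)⁴·(1.75×10⁸/8.31×10¹⁰)² = 525.1 W/m².
For an isothermal sphere T⁴ = (1−a)S/(4σ) = 2.084×10⁹ K⁴.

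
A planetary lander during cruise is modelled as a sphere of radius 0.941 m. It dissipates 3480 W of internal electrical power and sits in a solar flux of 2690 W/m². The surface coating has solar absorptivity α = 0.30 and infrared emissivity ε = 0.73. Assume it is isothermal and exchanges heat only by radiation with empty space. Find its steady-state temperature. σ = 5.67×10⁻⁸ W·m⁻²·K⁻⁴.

T ≈ 334 K

At steady state, absorbed solar power + internal power = radiated power.
Absorbed: α·S·A_cross = 0.30·2690·2.782 = 2245 W (cross-section πr²).
Total input = 2245 + 3480 = 5725 W.
Radiated: εσ·A_surf·T⁴ with A_surf = 4πr² = 11.13 m².
T⁴ = 5725/(0.73·5.67×10⁻⁸·11.13) = 1.243×10¹⁰ K⁴.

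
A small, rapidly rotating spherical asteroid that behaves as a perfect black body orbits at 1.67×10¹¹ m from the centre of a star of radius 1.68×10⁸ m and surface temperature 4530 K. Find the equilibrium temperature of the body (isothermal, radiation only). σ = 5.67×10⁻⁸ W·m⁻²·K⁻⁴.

The star's surface emits σT_*⁴; at distance d the flux is S = σT_*⁴(R_*/d)².
S = 5.67×10⁻⁸·(4530)⁴·(1.68×10⁸/1.67×10¹¹)² = 24.16 W/m².
For an isothermal sphere T⁴ = (1−a)S/(4σ) = 1.065×10⁸ K⁴.

T ≈ 102 K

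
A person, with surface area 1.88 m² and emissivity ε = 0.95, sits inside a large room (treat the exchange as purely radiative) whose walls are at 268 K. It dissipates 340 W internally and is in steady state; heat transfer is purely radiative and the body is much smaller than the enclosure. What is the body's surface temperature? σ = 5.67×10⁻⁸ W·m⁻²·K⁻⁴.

For a small grey body in a large enclosure, net radiated power = εσA(T⁴ − T_w⁴).
Steady state: P = εσA(T⁴ − T_w⁴) with A = 1.88 m².
T⁴ = P/(εσA) + T_w⁴ = 340/(0.95·5.67×10⁻⁸·1.880) + (268)⁴
    = 3.357×10⁹ + 5.159×10⁹ = 8.516×10⁹ K⁴.

T ≈ 304 K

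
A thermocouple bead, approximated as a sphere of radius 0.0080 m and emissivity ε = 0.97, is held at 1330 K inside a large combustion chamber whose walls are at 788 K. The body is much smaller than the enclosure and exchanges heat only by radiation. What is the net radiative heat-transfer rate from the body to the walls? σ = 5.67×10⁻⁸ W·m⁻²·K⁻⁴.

For a small grey body in a large enclosure: P_net = εσA(T_body⁴ − T_wall⁴).
A = 4πr² = 8.042×10⁻⁴ m²; T_body⁴ − T_wall⁴ = 3.129×10¹² − 3.856×10¹¹ = 2.743×10¹² K⁴.
|P_net| = 0.97·5.67×10⁻⁸·8.042×10⁻⁴·2.743×10¹².

P_net ≈ 121 W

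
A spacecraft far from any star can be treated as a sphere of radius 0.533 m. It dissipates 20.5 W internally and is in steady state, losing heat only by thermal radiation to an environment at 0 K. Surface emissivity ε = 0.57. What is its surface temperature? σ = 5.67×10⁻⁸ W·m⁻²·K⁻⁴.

Steady state: internal power = radiated power, P = εσA T⁴.
Radiating area A = 4πr² = 3.570 m².
T⁴ = P/(εσA) = 20.5/(0.57·5.67×10⁻⁸·3.570) = 1.777×10⁸ K⁴.
T = (1.777×10⁸)^(1/4).

T ≈ 115 K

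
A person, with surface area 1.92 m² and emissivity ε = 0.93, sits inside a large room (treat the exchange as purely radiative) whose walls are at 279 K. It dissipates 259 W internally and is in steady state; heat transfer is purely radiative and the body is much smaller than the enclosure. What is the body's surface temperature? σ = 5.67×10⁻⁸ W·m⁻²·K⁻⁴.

T ≈ 305 K

For a small grey body in a large enclosure, net radiated power = εσA(T⁴ − T_w⁴).
Steady state: P = εσA(T⁴ − T_w⁴) with A = 1.92 m².
T⁴ = P/(εσA) + T_w⁴ = 259/(0.93·5.67×10⁻⁸·1.920) + (279)⁴
    = 2.558×10⁹ + 6.059×10⁹ = 8.617×10⁹ K⁴.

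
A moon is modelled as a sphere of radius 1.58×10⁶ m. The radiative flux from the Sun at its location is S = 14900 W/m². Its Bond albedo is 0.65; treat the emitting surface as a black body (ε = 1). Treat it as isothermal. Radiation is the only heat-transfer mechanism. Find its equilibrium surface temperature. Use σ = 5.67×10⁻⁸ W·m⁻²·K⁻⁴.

T ≈ 389 K

At equilibrium, absorbed power = emitted power.
Absorbing cross-section = πr² = 7.843×10¹² m²; emitting surface = 4πr² = 3.137×10¹³ m² (ratio 4).
(1−a)S·A_cross = εσ·A_surf·T⁴  ⇒  T⁴ = (1−a)S/(4σ).
T⁴ = 0.350·14900/(4·5.67×10⁻⁸) = 2.299×10¹⁰ K⁴.
T = (2.299×10¹⁰)^(1/4).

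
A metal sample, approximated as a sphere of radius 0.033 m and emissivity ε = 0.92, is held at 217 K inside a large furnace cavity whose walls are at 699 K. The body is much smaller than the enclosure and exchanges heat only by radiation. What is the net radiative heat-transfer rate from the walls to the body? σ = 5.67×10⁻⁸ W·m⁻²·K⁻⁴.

P_net ≈ 169 W

For a small grey body in a large enclosure: P_net = εσA(T_body⁴ − T_wall⁴).
A = 4πr² = 0.01368 m²; T_body⁴ − T_wall⁴ = 2.217×10⁹ − 2.387×10¹¹ = -2.365×10¹¹ K⁴.
|P_net| = 0.92·5.67×10⁻⁸·0.01368·2.365×10¹¹.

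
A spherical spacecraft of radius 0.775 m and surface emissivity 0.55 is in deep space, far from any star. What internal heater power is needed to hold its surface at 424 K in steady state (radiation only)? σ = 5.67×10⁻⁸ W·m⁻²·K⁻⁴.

P = εσ·4πr²·T⁴.
4πr² = 7.548 m²; T⁴ = 3.232×10¹⁰ K⁴.
P = 0.55·5.67×10⁻⁸·7.548·3.232×10¹⁰.

P ≈ 7610 W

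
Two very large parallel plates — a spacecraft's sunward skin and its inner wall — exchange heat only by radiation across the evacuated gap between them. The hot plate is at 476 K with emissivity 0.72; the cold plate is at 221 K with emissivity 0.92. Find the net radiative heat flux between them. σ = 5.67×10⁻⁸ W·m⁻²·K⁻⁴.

For two infinite grey parallel plates, q = σ(T₁⁴ − T₂⁴)/(1/ε₁ + 1/ε₂ − 1).
T₁⁴ − T₂⁴ = 5.134×10¹⁰ − 2.385×10⁹ = 4.895×10¹⁰ K⁴.
1/ε₁ + 1/ε₂ − 1 = 1.389 + 1.087 − 1 = 1.476.
q = 5.67×10⁻⁸ × 4.895×10¹⁰ / 1.476.

q ≈ 1880 W/m²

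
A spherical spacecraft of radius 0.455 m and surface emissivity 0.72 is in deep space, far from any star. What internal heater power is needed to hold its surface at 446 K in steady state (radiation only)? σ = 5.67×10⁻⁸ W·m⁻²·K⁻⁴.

P = εσ·4πr²·T⁴.
4πr² = 2.602 m²; T⁴ = 3.957×10¹⁰ K⁴.
P = 0.72·5.67×10⁻⁸·2.602·3.957×10¹⁰.

P ≈ 4200 W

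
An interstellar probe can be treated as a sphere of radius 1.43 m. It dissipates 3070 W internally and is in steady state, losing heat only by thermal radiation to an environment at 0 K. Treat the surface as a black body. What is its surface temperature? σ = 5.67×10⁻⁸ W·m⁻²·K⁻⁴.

Steady state: internal power = radiated power, P = εσA T⁴.
Radiating area A = 4πr² = 25.70 m².
T⁴ = P/(εσA) = 3070/(1.0·5.67×10⁻⁸·25.70) = 2.107×10⁹ K⁴.
T = (2.107×10⁹)^(1/4).

T ≈ 214 K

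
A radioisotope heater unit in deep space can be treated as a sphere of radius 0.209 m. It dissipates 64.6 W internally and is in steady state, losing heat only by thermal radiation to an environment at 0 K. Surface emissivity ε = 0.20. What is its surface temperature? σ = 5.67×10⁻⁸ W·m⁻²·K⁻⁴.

T ≈ 319 K

Steady state: internal power = radiated power, P = εσA T⁴.
Radiating area A = 4πr² = 0.5489 m².
T⁴ = P/(εσA) = 64.6/(0.20·5.67×10⁻⁸·0.5489) = 1.038×10¹⁰ K⁴.
T = (1.038×10¹⁰)^(1/4).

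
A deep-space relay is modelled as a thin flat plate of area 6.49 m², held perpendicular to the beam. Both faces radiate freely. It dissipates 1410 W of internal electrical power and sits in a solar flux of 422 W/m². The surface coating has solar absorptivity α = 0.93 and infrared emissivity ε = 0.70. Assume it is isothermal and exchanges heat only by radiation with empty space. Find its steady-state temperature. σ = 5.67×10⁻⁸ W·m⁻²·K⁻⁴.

T ≈ 296 K

At steady state, absorbed solar power + internal power = radiated power.
Absorbed: α·S·A_cross = 0.93·422·6.490 = 2547 W (cross-section A).
Total input = 2547 + 1410 = 3957 W.
Radiated: εσ·A_surf·T⁴ with A_surf = 2A = 12.98 m².
T⁴ = 3957/(0.70·5.67×10⁻⁸·12.98) = 7.681×10⁹ K⁴.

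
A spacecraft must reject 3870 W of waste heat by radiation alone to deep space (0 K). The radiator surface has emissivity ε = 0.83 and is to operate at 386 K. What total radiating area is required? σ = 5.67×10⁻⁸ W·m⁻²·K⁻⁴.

P = εσA T⁴ ⇒ A = P/(εσT⁴).
T⁴ = 2.220×10¹⁰ K⁴.
A = 3870/(0.83 × 5.67×10⁻⁸ × 2.220×10¹⁰).

A ≈ 3.70 m²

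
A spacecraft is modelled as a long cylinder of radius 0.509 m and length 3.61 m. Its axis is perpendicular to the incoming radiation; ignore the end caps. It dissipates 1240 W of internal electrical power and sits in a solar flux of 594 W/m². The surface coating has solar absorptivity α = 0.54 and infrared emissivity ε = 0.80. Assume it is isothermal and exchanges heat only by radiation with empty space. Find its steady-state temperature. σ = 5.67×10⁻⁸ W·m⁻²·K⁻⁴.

At steady state, absorbed solar power + internal power = radiated power.
Absorbed: α·S·A_cross = 0.54·594·3.675 = 1179 W (cross-section 2rL).
Total input = 1179 + 1240 = 2419 W.
Radiated: εσ·A_surf·T⁴ with A_surf = 2πrL = 11.55 m².
T⁴ = 2419/(0.80·5.67×10⁻⁸·11.55) = 4.619×10⁹ K⁴.

T ≈ 261 K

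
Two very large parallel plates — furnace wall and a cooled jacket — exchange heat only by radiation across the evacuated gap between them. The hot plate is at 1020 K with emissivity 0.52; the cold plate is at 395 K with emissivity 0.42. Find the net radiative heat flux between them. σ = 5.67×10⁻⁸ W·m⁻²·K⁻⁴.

q ≈ 18200 W/m²

For two infinite grey parallel plates, q = σ(T₁⁴ − T₂⁴)/(1/ε₁ + 1/ε₂ − 1).
T₁⁴ − T₂⁴ = 1.082×10¹² − 2.434×10¹⁰ = 1.058×10¹² K⁴.
1/ε₁ + 1/ε₂ − 1 = 1.923 + 2.381 − 1 = 3.304.
q = 5.67×10⁻⁸ × 1.058×10¹² / 3.304.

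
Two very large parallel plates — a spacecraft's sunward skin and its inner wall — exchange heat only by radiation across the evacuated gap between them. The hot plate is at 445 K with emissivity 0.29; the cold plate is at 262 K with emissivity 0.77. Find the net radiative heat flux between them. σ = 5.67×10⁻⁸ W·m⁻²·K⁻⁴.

For two infinite grey parallel plates, q = σ(T₁⁴ − T₂⁴)/(1/ε₁ + 1/ε₂ − 1).
T₁⁴ − T₂⁴ = 3.921×10¹⁰ − 4.712×10⁹ = 3.450×10¹⁰ K⁴.
1/ε₁ + 1/ε₂ − 1 = 3.448 + 1.299 − 1 = 3.747.
q = 5.67×10⁻⁸ × 3.450×10¹⁰ / 3.747.

q ≈ 522 W/m²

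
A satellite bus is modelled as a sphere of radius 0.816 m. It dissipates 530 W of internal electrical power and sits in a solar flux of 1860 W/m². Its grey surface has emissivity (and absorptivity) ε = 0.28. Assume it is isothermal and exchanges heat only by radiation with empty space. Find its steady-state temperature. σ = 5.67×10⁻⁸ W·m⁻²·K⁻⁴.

At steady state, absorbed solar power + internal power = radiated power.
Absorbed: α·S·A_cross = 0.28·1860·2.092 = 1089 W (cross-section πr²).
Total input = 1089 + 530 = 1619 W.
Radiated: εσ·A_surf·T⁴ with A_surf = 4πr² = 8.367 m².
T⁴ = 1619/(0.28·5.67×10⁻⁸·8.367) = 1.219×10¹⁰ K⁴.

T ≈ 332 K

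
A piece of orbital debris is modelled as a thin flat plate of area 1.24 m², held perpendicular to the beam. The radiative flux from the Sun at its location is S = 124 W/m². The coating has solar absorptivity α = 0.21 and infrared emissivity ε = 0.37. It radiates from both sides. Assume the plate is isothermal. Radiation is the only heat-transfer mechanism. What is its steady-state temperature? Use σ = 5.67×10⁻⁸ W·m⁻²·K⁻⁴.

At equilibrium, absorbed power = emitted power.
Absorbing cross-section = A = 1.240 m²; emitting surface = 2A = 2.480 m² (ratio 2).
αS·A_cross = εσ·A_surf·T⁴  ⇒  T⁴ = αS/(ε·2σ).
T⁴ = 0.210·124/(0.37·2·5.67×10⁻⁸) = 6.206×10⁸ K⁴.
T = (6.206×10⁸)^(1/4).

T ≈ 158 K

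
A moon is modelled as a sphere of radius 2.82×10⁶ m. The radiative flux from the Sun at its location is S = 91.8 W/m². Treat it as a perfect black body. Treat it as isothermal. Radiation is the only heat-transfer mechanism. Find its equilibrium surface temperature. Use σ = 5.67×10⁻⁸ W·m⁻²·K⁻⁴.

T ≈ 142 K

At equilibrium, absorbed power = emitted power.
Absorbing cross-section = πr² = 2.498×10¹³ m²; emitting surface = 4πr² = 9.993×10¹³ m² (ratio 4).
S·A_cross = εσ·A_surf·T⁴  ⇒  T⁴ = S/(4σ).
T⁴ = 1.00·91.8/(4·5.67×10⁻⁸) = 4.048×10⁸ K⁴.
T = (4.048×10⁸)^(1/4).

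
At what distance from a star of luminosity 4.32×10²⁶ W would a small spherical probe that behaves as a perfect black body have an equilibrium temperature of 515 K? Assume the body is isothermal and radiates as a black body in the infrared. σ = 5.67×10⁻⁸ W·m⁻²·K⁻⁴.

For an isothermal black-emitting sphere, (1−a)S·πr² = σ·4πr²·T⁴ ⇒ S = 4σT⁴/(1−a).
S = 4·5.67×10⁻⁸·(515)⁴/1.00 = 15950 W/m².
Flux falls as S = L/(4πd²), so d = √(L/(4πS)) = √(4.32×10²⁶/(4π·15950)).

d ≈ 4.64×10¹⁰ m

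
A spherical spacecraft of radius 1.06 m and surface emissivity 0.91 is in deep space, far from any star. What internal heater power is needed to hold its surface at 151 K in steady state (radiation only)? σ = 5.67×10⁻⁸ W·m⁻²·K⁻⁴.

P ≈ 379 W

P = εσ·4πr²·T⁴.
4πr² = 14.12 m²; T⁴ = 5.199×10⁸ K⁴.
P = 0.91·5.67×10⁻⁸·14.12·5.199×10⁸.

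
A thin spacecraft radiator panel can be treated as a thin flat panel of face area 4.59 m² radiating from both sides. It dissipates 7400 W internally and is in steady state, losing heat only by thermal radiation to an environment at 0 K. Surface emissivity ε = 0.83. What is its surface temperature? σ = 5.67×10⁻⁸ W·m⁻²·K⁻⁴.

Steady state: internal power = radiated power, P = εσA T⁴.
Radiating area A = 2·4.59 = 9.180 m².
T⁴ = P/(εσA) = 7400/(0.83·5.67×10⁻⁸·9.180) = 1.713×10¹⁰ K⁴.
T = (1.713×10¹⁰)^(1/4).

T ≈ 362 K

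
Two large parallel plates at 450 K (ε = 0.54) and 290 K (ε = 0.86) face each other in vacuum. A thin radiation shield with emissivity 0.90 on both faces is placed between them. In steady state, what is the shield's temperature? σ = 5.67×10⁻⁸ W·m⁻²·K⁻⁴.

T_s ≈ 378 K

In steady state the net flux on the hot side equals that on the cold side.
σ(T₁⁴−T_s⁴)/D₁ = σ(T_s⁴−T₂⁴)/D₂, with D₁ = 1/ε₁+1/ε_s−1 = 1.963, D₂ = 1/ε_s+1/ε₂−1 = 1.274.
Solve for T_s⁴: T_s⁴ = (D₂·T₁⁴ + D₁·T₂⁴)/(D₁+D₂) = 2.043×10¹⁰ K⁴.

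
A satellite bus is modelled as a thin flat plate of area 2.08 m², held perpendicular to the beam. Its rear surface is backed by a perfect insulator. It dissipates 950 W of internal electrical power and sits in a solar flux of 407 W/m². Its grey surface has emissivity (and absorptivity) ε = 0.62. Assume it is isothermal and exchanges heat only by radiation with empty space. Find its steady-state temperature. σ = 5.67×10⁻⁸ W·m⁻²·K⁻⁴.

T ≈ 377 K

At steady state, absorbed solar power + internal power = radiated power.
Absorbed: α·S·A_cross = 0.62·407·2.080 = 524.9 W (cross-section A).
Total input = 524.9 + 950 = 1475 W.
Radiated: εσ·A_surf·T⁴ with A_surf = A = 2.080 m².
T⁴ = 1475/(0.62·5.67×10⁻⁸·2.080) = 2.017×10¹⁰ K⁴.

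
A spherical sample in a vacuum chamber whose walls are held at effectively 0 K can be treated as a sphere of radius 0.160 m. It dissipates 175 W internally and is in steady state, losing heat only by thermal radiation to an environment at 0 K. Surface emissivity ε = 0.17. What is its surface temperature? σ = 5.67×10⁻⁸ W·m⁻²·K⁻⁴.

Steady state: internal power = radiated power, P = εσA T⁴.
Radiating area A = 4πr² = 0.3217 m².
T⁴ = P/(εσA) = 175/(0.17·5.67×10⁻⁸·0.3217) = 5.644×10¹⁰ K⁴.
T = (5.644×10¹⁰)^(1/4).

T ≈ 487 K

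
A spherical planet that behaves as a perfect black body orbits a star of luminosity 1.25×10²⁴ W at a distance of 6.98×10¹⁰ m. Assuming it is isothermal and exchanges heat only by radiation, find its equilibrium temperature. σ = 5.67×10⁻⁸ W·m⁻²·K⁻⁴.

First find the stellar flux at distance d: S = L/(4πd²) = 1.25×10²⁴/(4π·(6.98×10¹⁰)²) = 20.42 W/m².
For an isothermal sphere, absorbed (1−a)S·πr² = emitted σ·4πr²·T⁴, so T⁴ = (1−a)S/(4σ).
T⁴ = 1.00·20.42/(4·5.67×10⁻⁸) = 9.002×10⁷ K⁴.

T ≈ 97.4 K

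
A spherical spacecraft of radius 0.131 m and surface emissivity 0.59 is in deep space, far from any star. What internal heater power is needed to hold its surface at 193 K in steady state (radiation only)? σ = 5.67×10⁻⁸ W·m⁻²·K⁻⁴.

P = εσ·4πr²·T⁴.
4πr² = 0.2157 m²; T⁴ = 1.387×10⁹ K⁴.
P = 0.59·5.67×10⁻⁸·0.2157·1.387×10⁹.

P ≈ 10.0 W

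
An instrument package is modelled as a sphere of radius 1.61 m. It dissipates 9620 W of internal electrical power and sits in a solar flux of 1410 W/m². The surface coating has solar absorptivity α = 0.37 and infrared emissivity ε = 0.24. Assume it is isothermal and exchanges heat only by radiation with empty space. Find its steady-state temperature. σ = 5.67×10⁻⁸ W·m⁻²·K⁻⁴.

At steady state, absorbed solar power + internal power = radiated power.
Absorbed: α·S·A_cross = 0.37·1410·8.143 = 4248 W (cross-section πr²).
Total input = 4248 + 9620 = 13870 W.
Radiated: εσ·A_surf·T⁴ with A_surf = 4πr² = 32.57 m².
T⁴ = 13870/(0.24·5.67×10⁻⁸·32.57) = 3.129×10¹⁰ K⁴.

T ≈ 421 K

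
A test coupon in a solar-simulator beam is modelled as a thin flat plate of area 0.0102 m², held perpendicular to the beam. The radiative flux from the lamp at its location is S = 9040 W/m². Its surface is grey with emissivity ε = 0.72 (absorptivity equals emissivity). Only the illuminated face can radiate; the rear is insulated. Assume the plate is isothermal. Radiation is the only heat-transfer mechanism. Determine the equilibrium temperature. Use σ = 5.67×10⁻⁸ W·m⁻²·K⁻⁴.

At equilibrium, absorbed power = emitted power.
Absorbing cross-section = A = 0.01020 m²; emitting surface = A = 0.01020 m² (ratio 1).
εS·A_cross = εσ·A_surf·T⁴  ⇒  T⁴ = S/(1σ)   (ε cancels).
T⁴ = 9040/(1·5.67×10⁻⁸) = 1.594×10¹¹ K⁴.
T = (1.594×10¹¹)^(1/4).

T ≈ 632 K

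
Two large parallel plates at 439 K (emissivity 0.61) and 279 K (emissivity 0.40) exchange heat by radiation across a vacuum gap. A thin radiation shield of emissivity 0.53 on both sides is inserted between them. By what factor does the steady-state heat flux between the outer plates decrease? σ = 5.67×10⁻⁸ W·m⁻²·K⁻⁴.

Without shield: q₀ = σΔ(T⁴)/(1/ε₁+1/ε₂−1) with denominator 3.139.
With shield the two gaps are in series; the resistances add: (1/ε₁+1/ε_s−1)+(1/ε_s+1/ε₂−1) = 2.526+3.387 = 5.913.
Heat-flux ratio q₀/q = 5.913/3.139.

factor ≈ 1.88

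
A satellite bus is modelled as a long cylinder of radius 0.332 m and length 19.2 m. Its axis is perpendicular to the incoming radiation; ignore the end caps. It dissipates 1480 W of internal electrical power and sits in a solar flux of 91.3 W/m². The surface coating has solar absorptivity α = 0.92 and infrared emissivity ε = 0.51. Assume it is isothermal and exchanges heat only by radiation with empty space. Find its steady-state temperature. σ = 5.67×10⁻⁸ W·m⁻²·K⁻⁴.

At steady state, absorbed solar power + internal power = radiated power.
Absorbed: α·S·A_cross = 0.92·91.3·12.75 = 1071 W (cross-section 2rL).
Total input = 1071 + 1480 = 2551 W.
Radiated: εσ·A_surf·T⁴ with A_surf = 2πrL = 40.05 m².
T⁴ = 2551/(0.51·5.67×10⁻⁸·40.05) = 2.202×10⁹ K⁴.

T ≈ 217 K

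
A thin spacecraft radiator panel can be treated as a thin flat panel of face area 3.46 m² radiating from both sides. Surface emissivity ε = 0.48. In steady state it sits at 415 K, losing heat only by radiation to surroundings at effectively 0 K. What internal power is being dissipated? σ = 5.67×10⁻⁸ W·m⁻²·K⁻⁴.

P ≈ 5590 W

Steady state: P = εσA T⁴.
A = 2·3.46 = 6.920 m²; T⁴ = (415)⁴ = 2.966×10¹⁰ K⁴.
P = 0.48 × 5.67×10⁻⁸ × 6.920 × 2.966×10¹⁰.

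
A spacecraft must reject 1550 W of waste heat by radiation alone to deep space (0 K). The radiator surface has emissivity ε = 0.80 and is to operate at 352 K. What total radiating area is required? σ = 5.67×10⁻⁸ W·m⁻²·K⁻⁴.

A ≈ 2.23 m²

P = εσA T⁴ ⇒ A = P/(εσT⁴).
T⁴ = 1.535×10¹⁰ K⁴.
A = 1550/(0.80 × 5.67×10⁻⁸ × 1.535×10¹⁰).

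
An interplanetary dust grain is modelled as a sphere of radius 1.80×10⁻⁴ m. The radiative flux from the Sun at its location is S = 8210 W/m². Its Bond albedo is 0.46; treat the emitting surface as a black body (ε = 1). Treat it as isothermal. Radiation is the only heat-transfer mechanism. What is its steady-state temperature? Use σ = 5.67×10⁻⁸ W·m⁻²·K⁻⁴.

At equilibrium, absorbed power = emitted power.
Absorbing cross-section = πr² = 1.018×10⁻⁷ m²; emitting surface = 4πr² = 4.072×10⁻⁷ m² (ratio 4).
(1−a)S·A_cross = εσ·A_surf·T⁴  ⇒  T⁴ = (1−a)S/(4σ).
T⁴ = 0.540·8210/(4·5.67×10⁻⁸) = 1.955×10¹⁰ K⁴.
T = (1.955×10¹⁰)^(1/4).

T ≈ 374 K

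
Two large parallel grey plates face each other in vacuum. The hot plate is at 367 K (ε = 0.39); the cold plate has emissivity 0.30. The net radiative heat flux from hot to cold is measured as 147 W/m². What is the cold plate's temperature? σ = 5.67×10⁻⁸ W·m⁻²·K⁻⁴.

q = σ(T₁⁴ − T₂⁴)/(1/ε₁ + 1/ε₂ − 1); denominator = 4.897.
T₂⁴ = T₁⁴ − q·(1/ε₁+1/ε₂−1)/σ = 1.814×10¹⁰ − 147·4.897/5.67×10⁻⁸
    = 5.444×10⁹ K⁴.

T₂ ≈ 272 K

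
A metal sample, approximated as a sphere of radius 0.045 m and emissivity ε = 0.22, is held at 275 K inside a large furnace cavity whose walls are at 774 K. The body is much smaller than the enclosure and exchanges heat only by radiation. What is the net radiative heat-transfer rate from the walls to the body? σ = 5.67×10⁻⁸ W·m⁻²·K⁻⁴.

P_net ≈ 112 W

For a small grey body in a large enclosure: P_net = εσA(T_body⁴ − T_wall⁴).
A = 4πr² = 0.02545 m²; T_body⁴ − T_wall⁴ = 5.719×10⁹ − 3.589×10¹¹ = -3.532×10¹¹ K⁴.
|P_net| = 0.22·5.67×10⁻⁸·0.02545·3.532×10¹¹.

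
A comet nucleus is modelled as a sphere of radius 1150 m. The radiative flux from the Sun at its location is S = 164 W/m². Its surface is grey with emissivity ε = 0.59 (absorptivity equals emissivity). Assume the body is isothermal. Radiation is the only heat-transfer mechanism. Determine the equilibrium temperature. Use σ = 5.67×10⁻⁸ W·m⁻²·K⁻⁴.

T ≈ 164 K

At equilibrium, absorbed power = emitted power.
Absorbing cross-section = πr² = 4.155×10⁶ m²; emitting surface = 4πr² = 1.662×10⁷ m² (ratio 4).
εS·A_cross = εσ·A_surf·T⁴  ⇒  T⁴ = S/(4σ)   (ε cancels).
T⁴ = 164/(4·5.67×10⁻⁸) = 7.231×10⁸ K⁴.
T = (7.231×10⁸)^(1/4).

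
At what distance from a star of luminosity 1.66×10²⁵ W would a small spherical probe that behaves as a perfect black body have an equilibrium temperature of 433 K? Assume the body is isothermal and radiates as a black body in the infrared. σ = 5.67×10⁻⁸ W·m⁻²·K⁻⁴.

For an isothermal black-emitting sphere, (1−a)S·πr² = σ·4πr²·T⁴ ⇒ S = 4σT⁴/(1−a).
S = 4·5.67×10⁻⁸·(433)⁴/1.00 = 7973 W/m².
Flux falls as S = L/(4πd²), so d = √(L/(4πS)) = √(1.66×10²⁵/(4π·7973)).

d ≈ 1.29×10¹⁰ m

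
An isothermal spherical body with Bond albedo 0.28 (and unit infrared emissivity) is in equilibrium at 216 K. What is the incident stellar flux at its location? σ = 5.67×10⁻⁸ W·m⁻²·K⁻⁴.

(1−a)S·πr² = σ·4πr²·T⁴ ⇒ S = 4σT⁴/(1−a).
S = 4·5.67×10⁻⁸·2.177×10⁹/0.720.

S ≈ 686 W/m²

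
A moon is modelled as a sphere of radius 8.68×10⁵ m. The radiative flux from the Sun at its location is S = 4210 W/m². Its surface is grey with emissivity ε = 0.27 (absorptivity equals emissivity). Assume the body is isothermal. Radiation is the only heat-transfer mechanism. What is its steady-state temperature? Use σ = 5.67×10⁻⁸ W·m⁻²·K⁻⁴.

At equilibrium, absorbed power = emitted power.
Absorbing cross-section = πr² = 2.367×10¹² m²; emitting surface = 4πr² = 9.468×10¹² m² (ratio 4).
εS·A_cross = εσ·A_surf·T⁴  ⇒  T⁴ = S/(4σ)   (ε cancels).
T⁴ = 4210/(4·5.67×10⁻⁸) = 1.856×10¹⁰ K⁴.
T = (1.856×10¹⁰)^(1/4).

T ≈ 369 K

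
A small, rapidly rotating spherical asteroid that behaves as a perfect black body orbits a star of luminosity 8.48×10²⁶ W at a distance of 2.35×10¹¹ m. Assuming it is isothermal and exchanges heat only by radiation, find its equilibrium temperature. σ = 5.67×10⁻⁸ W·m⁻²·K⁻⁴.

First find the stellar flux at distance d: S = L/(4πd²) = 8.48×10²⁶/(4π·(2.35×10¹¹)²) = 1222 W/m².
For an isothermal sphere, absorbed (1−a)S·πr² = emitted σ·4πr²·T⁴, so T⁴ = (1−a)S/(4σ).
T⁴ = 1.00·1222/(4·5.67×10⁻⁸) = 5.388×10⁹ K⁴.

T ≈ 271 K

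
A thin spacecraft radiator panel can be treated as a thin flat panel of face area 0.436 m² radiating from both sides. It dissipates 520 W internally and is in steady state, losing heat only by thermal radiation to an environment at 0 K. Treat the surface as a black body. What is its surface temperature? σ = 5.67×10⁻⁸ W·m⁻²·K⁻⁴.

T ≈ 320 K

Steady state: internal power = radiated power, P = εσA T⁴.
Radiating area A = 2·0.436 = 0.8720 m².
T⁴ = P/(εσA) = 520/(1.0·5.67×10⁻⁸·0.8720) = 1.052×10¹⁰ K⁴.
T = (1.052×10¹⁰)^(1/4).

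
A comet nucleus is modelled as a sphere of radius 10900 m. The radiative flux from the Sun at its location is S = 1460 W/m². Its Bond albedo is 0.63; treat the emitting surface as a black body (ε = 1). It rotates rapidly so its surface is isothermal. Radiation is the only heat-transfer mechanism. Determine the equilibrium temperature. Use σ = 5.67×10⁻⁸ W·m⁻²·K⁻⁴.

At equilibrium, absorbed power = emitted power.
Absorbing cross-section = πr² = 3.733×10⁸ m²; emitting surface = 4πr² = 1.493×10⁹ m² (ratio 4).
(1−a)S·A_cross = εσ·A_surf·T⁴  ⇒  T⁴ = (1−a)S/(4σ).
T⁴ = 0.370·1460/(4·5.67×10⁻⁸) = 2.382×10⁹ K⁴.
T = (2.382×10⁹)^(1/4).

T ≈ 221 K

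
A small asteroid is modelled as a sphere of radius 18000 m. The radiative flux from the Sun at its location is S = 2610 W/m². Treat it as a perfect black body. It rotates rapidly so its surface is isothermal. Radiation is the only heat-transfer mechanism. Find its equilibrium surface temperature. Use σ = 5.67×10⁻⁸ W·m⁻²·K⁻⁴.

At equilibrium, absorbed power = emitted power.
Absorbing cross-section = πr² = 1.018×10⁹ m²; emitting surface = 4πr² = 4.072×10⁹ m² (ratio 4).
S·A_cross = εσ·A_surf·T⁴  ⇒  T⁴ = S/(4σ).
T⁴ = 1.00·2610/(4·5.67×10⁻⁸) = 1.151×10¹⁰ K⁴.
T = (1.151×10¹⁰)^(1/4).

T ≈ 328 K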